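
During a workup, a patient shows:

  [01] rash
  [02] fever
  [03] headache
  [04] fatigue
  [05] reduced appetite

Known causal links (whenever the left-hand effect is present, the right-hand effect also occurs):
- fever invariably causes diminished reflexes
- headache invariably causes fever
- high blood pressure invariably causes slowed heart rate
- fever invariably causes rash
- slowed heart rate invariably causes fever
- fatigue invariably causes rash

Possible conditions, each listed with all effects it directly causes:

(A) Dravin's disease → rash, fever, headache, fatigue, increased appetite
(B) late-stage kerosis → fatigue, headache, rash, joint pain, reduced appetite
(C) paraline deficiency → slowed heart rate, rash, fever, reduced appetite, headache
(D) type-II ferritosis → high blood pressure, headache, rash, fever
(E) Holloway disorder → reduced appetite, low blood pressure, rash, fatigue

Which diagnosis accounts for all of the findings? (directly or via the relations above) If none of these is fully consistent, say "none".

B

Testing each hypothesis:
(A) Dravin's disease — rash match; fever match; headache match; fatigue match; reduced appetite miss
(B) late-stage kerosis — rash match; fever match (via headache → fever); headache match; fatigue match; reduced appetite match
(C) paraline deficiency — rash match; fever match; headache match; fatigue miss; reduced appetite match
(D) type-II ferritosis — rash match; fever match; headache match; fatigue miss; reduced appetite miss
(E) Holloway disorder — rash match; fever miss; headache miss; fatigue match; reduced appetite match
Only (B) is consistent with every observation.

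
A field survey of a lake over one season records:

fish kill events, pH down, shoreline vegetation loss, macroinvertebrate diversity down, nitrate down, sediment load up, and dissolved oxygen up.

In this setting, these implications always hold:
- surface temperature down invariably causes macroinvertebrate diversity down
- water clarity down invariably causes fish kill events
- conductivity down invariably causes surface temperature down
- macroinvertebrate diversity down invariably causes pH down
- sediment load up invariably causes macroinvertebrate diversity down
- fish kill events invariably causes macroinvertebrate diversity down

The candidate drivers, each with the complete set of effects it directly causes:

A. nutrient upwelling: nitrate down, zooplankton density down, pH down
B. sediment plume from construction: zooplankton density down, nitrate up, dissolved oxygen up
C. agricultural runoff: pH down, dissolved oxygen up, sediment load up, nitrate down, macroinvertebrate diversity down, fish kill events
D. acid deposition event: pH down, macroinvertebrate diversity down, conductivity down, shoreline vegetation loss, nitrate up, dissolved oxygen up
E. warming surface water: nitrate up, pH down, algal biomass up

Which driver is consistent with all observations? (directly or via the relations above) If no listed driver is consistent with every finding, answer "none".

Per-candidate check:
(A) nutrient upwelling — does not account for fish kill events, shoreline vegetation loss, macroinvertebrate diversity down, sediment load up, dissolved oxygen up
(B) sediment plume from construction — fish kill events miss; pH down miss; shoreline vegetation loss miss; macroinvertebrate diversity down miss; nitrate down miss; sediment load up miss; dissolved oxygen up match
(C) agricultural runoff — does not account for shoreline vegetation loss
(D) acid deposition event — fish kill events miss; pH down match; shoreline vegetation loss match; macroinvertebrate diversity down match; nitrate down miss; sediment load up miss; dissolved oxygen up match
(E) warming surface water — fish kill events miss; pH down match; shoreline vegetation loss miss; macroinvertebrate diversity down miss; nitrate down miss; sediment load up miss; dissolved oxygen up miss
None of the listed candidates fits everything.

none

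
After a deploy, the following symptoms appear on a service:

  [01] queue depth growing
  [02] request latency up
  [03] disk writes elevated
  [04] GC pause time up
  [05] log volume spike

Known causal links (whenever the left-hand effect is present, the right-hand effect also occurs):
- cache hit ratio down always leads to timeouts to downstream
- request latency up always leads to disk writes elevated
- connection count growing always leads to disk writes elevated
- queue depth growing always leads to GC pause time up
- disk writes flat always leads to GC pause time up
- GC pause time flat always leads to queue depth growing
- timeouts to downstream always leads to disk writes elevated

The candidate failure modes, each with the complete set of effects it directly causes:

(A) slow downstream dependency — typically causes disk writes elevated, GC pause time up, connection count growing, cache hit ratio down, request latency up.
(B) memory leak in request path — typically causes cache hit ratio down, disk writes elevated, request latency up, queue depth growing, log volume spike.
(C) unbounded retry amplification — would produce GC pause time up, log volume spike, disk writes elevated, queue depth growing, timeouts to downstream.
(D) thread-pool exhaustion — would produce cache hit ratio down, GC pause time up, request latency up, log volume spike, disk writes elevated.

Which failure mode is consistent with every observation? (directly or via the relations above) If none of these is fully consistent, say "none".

B

For each candidate, compare predicted effects to what was observed:
(A) slow downstream dependency — does not account for queue depth growing, log volume spike
(B) memory leak in request path — accounts for every observation (GC pause time up via queue depth growing → GC pause time up)
(C) unbounded retry amplification — does not account for request latency up
(D) thread-pool exhaustion — does not account for queue depth growing
(B) alone accounts for all the evidence.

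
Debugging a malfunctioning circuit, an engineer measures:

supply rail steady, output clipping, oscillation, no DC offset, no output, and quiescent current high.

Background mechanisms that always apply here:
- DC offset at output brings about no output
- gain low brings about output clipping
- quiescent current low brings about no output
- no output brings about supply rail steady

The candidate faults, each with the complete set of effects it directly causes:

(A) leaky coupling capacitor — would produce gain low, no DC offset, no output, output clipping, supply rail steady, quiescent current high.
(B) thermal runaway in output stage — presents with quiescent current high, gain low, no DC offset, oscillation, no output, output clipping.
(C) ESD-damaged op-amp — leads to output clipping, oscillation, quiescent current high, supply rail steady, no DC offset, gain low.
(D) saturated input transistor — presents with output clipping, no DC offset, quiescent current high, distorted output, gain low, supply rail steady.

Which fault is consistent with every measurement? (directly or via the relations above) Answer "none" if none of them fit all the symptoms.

B

Per-candidate check:
(A) leaky coupling capacitor — supply rail steady +; output clipping +; oscillation -; no DC offset +; no output +; quiescent current high +
(B) thermal runaway in output stage — supply rail steady + (via no output → supply rail steady); output clipping +; oscillation +; no DC offset +; no output +; quiescent current high +
(C) ESD-damaged op-amp — does not account for no output
(D) saturated input transistor — supply rail steady +; output clipping +; oscillation -; no DC offset +; no output -; quiescent current high +
Only (B) is consistent with every observation.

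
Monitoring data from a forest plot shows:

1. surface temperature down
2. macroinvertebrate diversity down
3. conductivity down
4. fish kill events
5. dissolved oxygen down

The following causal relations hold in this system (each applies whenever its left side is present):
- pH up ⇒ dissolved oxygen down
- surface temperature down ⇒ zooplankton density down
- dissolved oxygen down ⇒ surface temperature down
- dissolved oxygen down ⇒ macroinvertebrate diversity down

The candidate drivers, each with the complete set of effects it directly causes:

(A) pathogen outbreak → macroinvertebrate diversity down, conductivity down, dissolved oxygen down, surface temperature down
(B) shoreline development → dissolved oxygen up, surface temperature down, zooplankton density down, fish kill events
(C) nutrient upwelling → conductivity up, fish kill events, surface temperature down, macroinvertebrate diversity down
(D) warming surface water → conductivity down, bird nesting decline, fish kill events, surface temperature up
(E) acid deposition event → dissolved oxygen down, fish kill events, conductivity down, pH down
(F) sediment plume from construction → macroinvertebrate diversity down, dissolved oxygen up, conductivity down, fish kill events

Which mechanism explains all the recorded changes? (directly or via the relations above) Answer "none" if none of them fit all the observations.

E

Checking each candidate against the observations:
(A) pathogen outbreak — surface temperature down +; macroinvertebrate diversity down +; conductivity down +; fish kill events -; dissolved oxygen down +
(B) shoreline development — fails on macroinvertebrate diversity down, conductivity down, dissolved oxygen down (predicts dissolved oxygen up, not dissolved oxygen down)
(C) nutrient upwelling — fails on conductivity down, dissolved oxygen down (predicts conductivity up, not conductivity down)
(D) warming surface water — fails on surface temperature down, macroinvertebrate diversity down, dissolved oxygen down (predicts surface temperature up, not surface temperature down)
(E) acid deposition event — accounts for every observation (surface temperature down via dissolved oxygen down → surface temperature down)
(F) sediment plume from construction — surface temperature down -; macroinvertebrate diversity down +; conductivity down +; fish kill events +; dissolved oxygen down -
Only (E) is consistent with every observation.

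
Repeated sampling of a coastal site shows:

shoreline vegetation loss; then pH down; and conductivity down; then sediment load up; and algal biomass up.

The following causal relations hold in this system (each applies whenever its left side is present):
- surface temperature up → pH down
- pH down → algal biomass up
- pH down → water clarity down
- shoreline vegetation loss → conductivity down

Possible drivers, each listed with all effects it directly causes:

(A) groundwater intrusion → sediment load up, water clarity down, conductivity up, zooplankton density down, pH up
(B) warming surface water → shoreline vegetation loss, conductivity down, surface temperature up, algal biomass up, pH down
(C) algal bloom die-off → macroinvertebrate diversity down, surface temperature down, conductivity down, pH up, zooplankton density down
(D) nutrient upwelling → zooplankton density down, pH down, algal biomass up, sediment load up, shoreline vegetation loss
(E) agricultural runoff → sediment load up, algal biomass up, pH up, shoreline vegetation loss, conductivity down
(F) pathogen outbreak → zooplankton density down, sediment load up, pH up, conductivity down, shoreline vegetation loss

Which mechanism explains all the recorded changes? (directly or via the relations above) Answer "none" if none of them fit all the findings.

D

For each candidate, compare predicted effects to what was observed:
(A) groundwater intrusion — shoreline vegetation loss -; pH down -; conductivity down -; sediment load up +; algal biomass up -
(B) warming surface water — shoreline vegetation loss +; pH down +; conductivity down +; sediment load up -; algal biomass up +
(C) algal bloom die-off — fails on shoreline vegetation loss, pH down, sediment load up, algal biomass up (predicts pH up, not pH down)
(D) nutrient upwelling — accounts for every observation (conductivity down by shoreline vegetation loss → conductivity down)
(E) agricultural runoff — fails on pH down (predicts pH up, not pH down)
(F) pathogen outbreak — shoreline vegetation loss +; pH down -; conductivity down +; sediment load up +; algal biomass up -
(D) is the only candidate with no mismatches.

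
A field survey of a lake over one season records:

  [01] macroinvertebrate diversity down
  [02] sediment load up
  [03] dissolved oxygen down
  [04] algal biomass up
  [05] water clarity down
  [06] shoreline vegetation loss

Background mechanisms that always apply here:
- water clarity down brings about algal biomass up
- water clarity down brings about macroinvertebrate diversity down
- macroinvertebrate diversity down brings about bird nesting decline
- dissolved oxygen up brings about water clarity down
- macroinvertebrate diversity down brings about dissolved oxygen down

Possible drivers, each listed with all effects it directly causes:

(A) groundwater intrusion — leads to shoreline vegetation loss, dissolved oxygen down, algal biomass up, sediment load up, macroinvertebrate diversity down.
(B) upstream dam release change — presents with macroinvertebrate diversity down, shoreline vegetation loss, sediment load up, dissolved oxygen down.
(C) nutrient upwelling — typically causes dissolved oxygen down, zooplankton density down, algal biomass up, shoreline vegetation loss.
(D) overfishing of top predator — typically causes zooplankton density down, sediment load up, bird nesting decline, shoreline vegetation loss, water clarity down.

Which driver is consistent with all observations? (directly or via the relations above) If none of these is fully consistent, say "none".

D

Testing each hypothesis:
(A) groundwater intrusion — does not account for water clarity down
(B) upstream dam release change — macroinvertebrate diversity down yes; sediment load up yes; dissolved oxygen down yes; algal biomass up NO; water clarity down NO; shoreline vegetation loss yes
(C) nutrient upwelling — macroinvertebrate diversity down NO; sediment load up NO; dissolved oxygen down yes; algal biomass up yes; water clarity down NO; shoreline vegetation loss yes
(D) overfishing of top predator — macroinvertebrate diversity down yes (through water clarity down → macroinvertebrate diversity down); sediment load up yes; dissolved oxygen down yes (through water clarity down → macroinvertebrate diversity down → dissolved oxygen down); algal biomass up yes (through water clarity down → algal biomass up); water clarity down yes; shoreline vegetation loss yes
(D) alone accounts for all the evidence.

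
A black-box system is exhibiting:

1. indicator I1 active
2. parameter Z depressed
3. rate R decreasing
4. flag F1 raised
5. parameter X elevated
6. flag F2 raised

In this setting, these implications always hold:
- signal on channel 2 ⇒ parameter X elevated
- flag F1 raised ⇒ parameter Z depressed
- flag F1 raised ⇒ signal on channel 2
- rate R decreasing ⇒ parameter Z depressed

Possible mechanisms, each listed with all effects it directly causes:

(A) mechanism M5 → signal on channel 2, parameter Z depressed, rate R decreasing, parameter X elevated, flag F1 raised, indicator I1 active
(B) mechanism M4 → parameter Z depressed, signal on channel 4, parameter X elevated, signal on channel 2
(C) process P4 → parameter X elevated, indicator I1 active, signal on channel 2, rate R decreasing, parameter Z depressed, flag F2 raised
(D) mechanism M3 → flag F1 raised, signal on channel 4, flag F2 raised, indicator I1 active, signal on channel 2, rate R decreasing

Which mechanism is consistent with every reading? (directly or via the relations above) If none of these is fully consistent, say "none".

D

Per-candidate check:
(A) mechanism M5 — does not account for flag F2 raised
(B) mechanism M4 — does not account for indicator I1 active, rate R decreasing, flag F1 raised, flag F2 raised
(C) process P4 — indicator I1 active yes; parameter Z depressed yes; rate R decreasing yes; flag F1 raised NO; parameter X elevated yes; flag F2 raised yes
(D) mechanism M3 — accounts for every observation (parameter Z depressed via flag F1 raised → parameter Z depressed)
Only (D) is consistent with every observation.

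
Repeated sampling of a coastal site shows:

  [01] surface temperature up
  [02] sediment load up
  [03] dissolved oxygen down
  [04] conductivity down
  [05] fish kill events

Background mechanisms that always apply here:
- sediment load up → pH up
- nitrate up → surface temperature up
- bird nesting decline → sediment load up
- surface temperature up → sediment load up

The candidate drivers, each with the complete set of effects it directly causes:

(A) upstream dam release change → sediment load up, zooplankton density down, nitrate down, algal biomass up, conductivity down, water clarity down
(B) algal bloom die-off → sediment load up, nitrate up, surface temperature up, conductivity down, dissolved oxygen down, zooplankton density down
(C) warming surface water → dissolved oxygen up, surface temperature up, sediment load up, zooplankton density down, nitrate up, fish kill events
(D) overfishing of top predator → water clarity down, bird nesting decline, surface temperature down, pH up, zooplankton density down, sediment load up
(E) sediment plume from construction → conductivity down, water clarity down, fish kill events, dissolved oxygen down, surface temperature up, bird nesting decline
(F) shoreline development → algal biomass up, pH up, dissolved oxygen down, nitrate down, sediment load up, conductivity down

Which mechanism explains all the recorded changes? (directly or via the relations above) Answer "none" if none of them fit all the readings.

For each candidate, compare predicted effects to what was observed:
(A) upstream dam release change — does not account for surface temperature up, dissolved oxygen down, fish kill events
(B) algal bloom die-off — does not account for fish kill events
(C) warming surface water — fails on dissolved oxygen down, conductivity down (predicts dissolved oxygen up, not dissolved oxygen down)
(D) overfishing of top predator — fails on surface temperature up, dissolved oxygen down, conductivity down, fish kill events (predicts surface temperature down, not surface temperature up)
(E) sediment plume from construction — accounts for every observation (sediment load up via surface temperature up → sediment load up)
(F) shoreline development — surface temperature up ✗; sediment load up ✓; dissolved oxygen down ✓; conductivity down ✓; fish kill events ✗
(E) alone accounts for all the evidence.

E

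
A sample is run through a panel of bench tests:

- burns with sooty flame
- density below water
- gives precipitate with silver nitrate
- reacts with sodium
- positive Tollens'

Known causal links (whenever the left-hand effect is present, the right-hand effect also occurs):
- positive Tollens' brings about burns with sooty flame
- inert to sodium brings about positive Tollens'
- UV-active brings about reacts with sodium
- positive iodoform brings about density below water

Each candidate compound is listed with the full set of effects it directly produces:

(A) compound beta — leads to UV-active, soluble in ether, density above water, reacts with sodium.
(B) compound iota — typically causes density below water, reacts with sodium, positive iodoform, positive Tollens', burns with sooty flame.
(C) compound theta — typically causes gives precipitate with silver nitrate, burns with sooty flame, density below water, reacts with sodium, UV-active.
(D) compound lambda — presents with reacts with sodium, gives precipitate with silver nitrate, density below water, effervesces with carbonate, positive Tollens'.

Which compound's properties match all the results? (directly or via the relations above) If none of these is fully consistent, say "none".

D

Testing each hypothesis:
(A) compound beta — fails on burns with sooty flame, density below water, gives precipitate with silver nitrate, positive Tollens' (predicts density above water, not density below water)
(B) compound iota — burns with sooty flame +; density below water +; gives precipitate with silver nitrate -; reacts with sodium +; positive Tollens' +
(C) compound theta — does not account for positive Tollens'
(D) compound lambda — burns with sooty flame + (through positive Tollens' → burns with sooty flame); density below water +; gives precipitate with silver nitrate +; reacts with sodium +; positive Tollens' +
Only (D) is consistent with every observation.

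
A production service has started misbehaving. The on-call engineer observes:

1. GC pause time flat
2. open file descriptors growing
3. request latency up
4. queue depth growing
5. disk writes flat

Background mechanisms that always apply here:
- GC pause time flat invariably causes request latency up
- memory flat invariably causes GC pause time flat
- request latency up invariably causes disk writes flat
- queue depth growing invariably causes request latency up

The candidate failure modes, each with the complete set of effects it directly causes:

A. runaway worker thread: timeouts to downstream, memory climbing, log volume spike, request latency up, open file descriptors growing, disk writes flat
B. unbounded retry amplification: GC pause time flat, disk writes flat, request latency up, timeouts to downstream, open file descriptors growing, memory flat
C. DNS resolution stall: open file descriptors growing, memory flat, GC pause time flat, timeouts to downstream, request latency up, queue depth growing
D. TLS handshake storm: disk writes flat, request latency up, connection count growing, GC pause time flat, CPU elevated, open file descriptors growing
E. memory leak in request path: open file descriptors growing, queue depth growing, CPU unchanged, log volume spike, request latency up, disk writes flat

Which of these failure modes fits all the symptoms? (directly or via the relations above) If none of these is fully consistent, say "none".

Per-candidate check:
(A) runaway worker thread — GC pause time flat -; open file descriptors growing +; request latency up +; queue depth growing -; disk writes flat +
(B) unbounded retry amplification — does not account for queue depth growing
(C) DNS resolution stall — accounts for every observation (disk writes flat by request latency up → disk writes flat)
(D) TLS handshake storm — GC pause time flat +; open file descriptors growing +; request latency up +; queue depth growing -; disk writes flat +
(E) memory leak in request path — GC pause time flat -; open file descriptors growing +; request latency up +; queue depth growing +; disk writes flat +
Only (C) is consistent with every observation.

C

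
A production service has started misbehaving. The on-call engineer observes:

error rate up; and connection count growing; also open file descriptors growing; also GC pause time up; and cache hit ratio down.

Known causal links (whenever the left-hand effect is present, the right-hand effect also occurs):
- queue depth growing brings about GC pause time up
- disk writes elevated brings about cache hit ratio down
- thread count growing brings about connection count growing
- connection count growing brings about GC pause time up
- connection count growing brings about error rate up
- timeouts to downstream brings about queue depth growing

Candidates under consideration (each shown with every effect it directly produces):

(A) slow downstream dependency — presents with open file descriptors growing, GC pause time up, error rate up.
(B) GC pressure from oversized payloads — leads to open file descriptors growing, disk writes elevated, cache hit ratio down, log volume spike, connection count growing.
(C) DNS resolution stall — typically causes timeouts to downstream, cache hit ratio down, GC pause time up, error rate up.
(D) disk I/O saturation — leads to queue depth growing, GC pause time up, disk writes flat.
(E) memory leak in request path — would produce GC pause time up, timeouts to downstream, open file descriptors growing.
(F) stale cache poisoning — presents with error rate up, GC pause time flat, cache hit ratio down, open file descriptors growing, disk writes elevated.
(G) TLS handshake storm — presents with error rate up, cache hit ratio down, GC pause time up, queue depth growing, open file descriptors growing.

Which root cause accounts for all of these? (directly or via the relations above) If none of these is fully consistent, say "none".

Checking each candidate against the observations:
(A) slow downstream dependency — does not account for connection count growing, cache hit ratio down
(B) GC pressure from oversized payloads — error rate up yes (by connection count growing → error rate up); connection count growing yes; open file descriptors growing yes; GC pause time up yes (by connection count growing → GC pause time up); cache hit ratio down yes
(C) DNS resolution stall — does not account for connection count growing, open file descriptors growing
(D) disk I/O saturation — error rate up NO; connection count growing NO; open file descriptors growing NO; GC pause time up yes; cache hit ratio down NO
(E) memory leak in request path — does not account for error rate up, connection count growing, cache hit ratio down
(F) stale cache poisoning — fails on connection count growing, GC pause time up (predicts GC pause time flat, not GC pause time up)
(G) TLS handshake storm — does not account for connection count growing
(B) is the only candidate with no mismatches.

B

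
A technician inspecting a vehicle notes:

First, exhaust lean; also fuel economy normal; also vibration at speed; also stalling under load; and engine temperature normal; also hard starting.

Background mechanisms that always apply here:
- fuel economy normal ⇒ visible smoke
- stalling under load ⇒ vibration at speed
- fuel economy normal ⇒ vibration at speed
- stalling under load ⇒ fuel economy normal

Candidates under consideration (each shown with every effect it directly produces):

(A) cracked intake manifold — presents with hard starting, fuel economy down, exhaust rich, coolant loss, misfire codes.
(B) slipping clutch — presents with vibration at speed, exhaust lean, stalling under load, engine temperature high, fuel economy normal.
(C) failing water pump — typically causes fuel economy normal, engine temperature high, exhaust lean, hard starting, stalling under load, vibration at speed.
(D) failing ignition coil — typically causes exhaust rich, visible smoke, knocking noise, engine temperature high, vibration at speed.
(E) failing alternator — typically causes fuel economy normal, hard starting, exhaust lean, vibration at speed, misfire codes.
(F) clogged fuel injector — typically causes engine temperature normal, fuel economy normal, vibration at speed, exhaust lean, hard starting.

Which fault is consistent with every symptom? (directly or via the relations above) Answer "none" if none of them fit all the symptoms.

none

Checking each candidate against the observations:
(A) cracked intake manifold — fails on exhaust lean, fuel economy normal, vibration at speed, stalling under load, engine temperature normal (predicts exhaust rich, not exhaust lean; predicts fuel economy down, not fuel economy normal)
(B) slipping clutch — exhaust lean +; fuel economy normal +; vibration at speed +; stalling under load +; engine temperature normal -; hard starting -
(C) failing water pump — exhaust lean +; fuel economy normal +; vibration at speed +; stalling under load +; engine temperature normal -; hard starting +
(D) failing ignition coil — exhaust lean -; fuel economy normal -; vibration at speed +; stalling under load -; engine temperature normal -; hard starting -
(E) failing alternator — exhaust lean +; fuel economy normal +; vibration at speed +; stalling under load -; engine temperature normal -; hard starting +
(F) clogged fuel injector — exhaust lean +; fuel economy normal +; vibration at speed +; stalling under load -; engine temperature normal +; hard starting +
Every candidate fails on at least one observation.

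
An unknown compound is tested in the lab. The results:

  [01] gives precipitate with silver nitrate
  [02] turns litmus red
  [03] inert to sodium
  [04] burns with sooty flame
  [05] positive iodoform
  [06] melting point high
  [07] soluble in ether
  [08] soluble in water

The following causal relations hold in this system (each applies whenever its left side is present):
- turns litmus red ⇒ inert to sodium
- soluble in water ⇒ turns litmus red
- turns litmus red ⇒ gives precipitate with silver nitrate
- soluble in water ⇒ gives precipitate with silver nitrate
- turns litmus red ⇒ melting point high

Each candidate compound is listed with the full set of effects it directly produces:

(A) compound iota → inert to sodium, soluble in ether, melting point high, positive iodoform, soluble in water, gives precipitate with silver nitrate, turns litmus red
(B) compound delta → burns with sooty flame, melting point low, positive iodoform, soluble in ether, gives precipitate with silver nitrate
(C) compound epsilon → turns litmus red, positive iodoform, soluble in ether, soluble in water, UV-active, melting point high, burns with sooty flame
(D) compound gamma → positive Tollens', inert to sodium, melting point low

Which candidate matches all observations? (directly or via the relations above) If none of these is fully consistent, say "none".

C

Per-candidate check:
(A) compound iota — gives precipitate with silver nitrate match; turns litmus red match; inert to sodium match; burns with sooty flame miss; positive iodoform match; melting point high match; soluble in ether match; soluble in water match
(B) compound delta — gives precipitate with silver nitrate match; turns litmus red miss; inert to sodium miss; burns with sooty flame match; positive iodoform match; melting point high miss; soluble in ether match; soluble in water miss
(C) compound epsilon — gives precipitate with silver nitrate match (by soluble in water → gives precipitate with silver nitrate); turns litmus red match; inert to sodium match (by turns litmus red → inert to sodium); burns with sooty flame match; positive iodoform match; melting point high match; soluble in ether match; soluble in water match
(D) compound gamma — gives precipitate with silver nitrate miss; turns litmus red miss; inert to sodium match; burns with sooty flame miss; positive iodoform miss; melting point high miss; soluble in ether miss; soluble in water miss
(C) is the only candidate with no mismatches.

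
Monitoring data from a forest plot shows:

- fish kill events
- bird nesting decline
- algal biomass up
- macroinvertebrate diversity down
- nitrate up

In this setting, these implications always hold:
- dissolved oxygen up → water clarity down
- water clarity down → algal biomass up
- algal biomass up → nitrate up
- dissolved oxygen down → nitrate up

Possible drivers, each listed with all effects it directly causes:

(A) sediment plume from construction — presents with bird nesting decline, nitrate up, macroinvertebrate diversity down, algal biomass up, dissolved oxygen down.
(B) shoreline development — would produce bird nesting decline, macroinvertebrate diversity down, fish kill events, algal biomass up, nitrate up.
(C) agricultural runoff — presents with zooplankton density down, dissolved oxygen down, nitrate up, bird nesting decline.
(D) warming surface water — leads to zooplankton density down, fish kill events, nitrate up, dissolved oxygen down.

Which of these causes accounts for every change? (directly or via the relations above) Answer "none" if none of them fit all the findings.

Per-candidate check:
(A) sediment plume from construction — fish kill events NO; bird nesting decline yes; algal biomass up yes; macroinvertebrate diversity down yes; nitrate up yes
(B) shoreline development — accounts for every observation
(C) agricultural runoff — does not account for fish kill events, algal biomass up, macroinvertebrate diversity down
(D) warming surface water — fish kill events yes; bird nesting decline NO; algal biomass up NO; macroinvertebrate diversity down NO; nitrate up yes
(B) is the only candidate with no mismatches.

B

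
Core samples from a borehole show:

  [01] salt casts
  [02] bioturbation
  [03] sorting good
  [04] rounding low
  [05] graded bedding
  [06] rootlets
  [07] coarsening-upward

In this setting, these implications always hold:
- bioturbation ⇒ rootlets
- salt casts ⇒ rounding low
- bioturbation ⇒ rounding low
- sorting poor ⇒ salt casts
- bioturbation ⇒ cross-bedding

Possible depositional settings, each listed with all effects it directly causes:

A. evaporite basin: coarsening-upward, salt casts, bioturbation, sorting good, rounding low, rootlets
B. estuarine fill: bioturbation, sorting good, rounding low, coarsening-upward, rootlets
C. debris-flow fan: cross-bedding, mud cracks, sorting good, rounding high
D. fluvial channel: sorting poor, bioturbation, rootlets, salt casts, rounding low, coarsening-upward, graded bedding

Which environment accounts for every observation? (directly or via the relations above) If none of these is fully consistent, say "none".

Testing each hypothesis:
(A) evaporite basin — salt casts match; bioturbation match; sorting good match; rounding low match; graded bedding miss; rootlets match; coarsening-upward match
(B) estuarine fill — does not account for salt casts, graded bedding
(C) debris-flow fan — fails on salt casts, bioturbation, rounding low, graded bedding, rootlets, coarsening-upward (predicts rounding high, not rounding low)
(D) fluvial channel — salt casts match; bioturbation match; sorting good miss; rounding low match; graded bedding match; rootlets match; coarsening-upward match
Every candidate fails on at least one observation.

none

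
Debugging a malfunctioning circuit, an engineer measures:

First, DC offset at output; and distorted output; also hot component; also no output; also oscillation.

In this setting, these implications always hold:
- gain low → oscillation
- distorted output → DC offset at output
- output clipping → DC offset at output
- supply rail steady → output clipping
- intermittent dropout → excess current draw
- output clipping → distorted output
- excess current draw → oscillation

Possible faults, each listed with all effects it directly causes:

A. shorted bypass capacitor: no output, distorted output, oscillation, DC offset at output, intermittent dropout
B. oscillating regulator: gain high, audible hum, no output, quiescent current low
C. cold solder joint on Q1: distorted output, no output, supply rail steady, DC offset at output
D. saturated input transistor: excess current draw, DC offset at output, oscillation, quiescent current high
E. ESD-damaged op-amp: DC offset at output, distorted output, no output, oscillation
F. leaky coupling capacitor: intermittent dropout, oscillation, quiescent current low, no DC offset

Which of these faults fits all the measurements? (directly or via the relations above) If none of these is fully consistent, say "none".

Per-candidate check:
(A) shorted bypass capacitor — does not account for hot component
(B) oscillating regulator — DC offset at output miss; distorted output miss; hot component miss; no output match; oscillation miss
(C) cold solder joint on Q1 — does not account for hot component, oscillation
(D) saturated input transistor — DC offset at output match; distorted output miss; hot component miss; no output miss; oscillation match
(E) ESD-damaged op-amp — DC offset at output match; distorted output match; hot component miss; no output match; oscillation match
(F) leaky coupling capacitor — DC offset at output miss; distorted output miss; hot component miss; no output miss; oscillation match
Every candidate fails on at least one observation.

none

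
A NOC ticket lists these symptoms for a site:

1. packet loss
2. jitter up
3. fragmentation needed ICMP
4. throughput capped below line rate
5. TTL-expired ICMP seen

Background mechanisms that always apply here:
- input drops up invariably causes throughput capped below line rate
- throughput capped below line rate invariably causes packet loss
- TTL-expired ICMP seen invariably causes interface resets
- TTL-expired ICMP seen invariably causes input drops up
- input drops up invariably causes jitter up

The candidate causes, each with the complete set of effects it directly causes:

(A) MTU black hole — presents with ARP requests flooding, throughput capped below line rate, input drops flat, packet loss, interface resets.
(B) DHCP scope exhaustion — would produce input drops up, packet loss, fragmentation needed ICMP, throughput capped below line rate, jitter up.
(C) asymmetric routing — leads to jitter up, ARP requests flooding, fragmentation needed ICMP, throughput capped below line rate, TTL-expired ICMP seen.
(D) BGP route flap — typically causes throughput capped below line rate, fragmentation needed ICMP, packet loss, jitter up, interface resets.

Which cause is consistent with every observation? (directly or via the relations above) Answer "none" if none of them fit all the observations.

C

Testing each hypothesis:
(A) MTU black hole — packet loss yes; jitter up NO; fragmentation needed ICMP NO; throughput capped below line rate yes; TTL-expired ICMP seen NO
(B) DHCP scope exhaustion — packet loss yes; jitter up yes; fragmentation needed ICMP yes; throughput capped below line rate yes; TTL-expired ICMP seen NO
(C) asymmetric routing — accounts for every observation (packet loss by throughput capped below line rate → packet loss)
(D) BGP route flap — does not account for TTL-expired ICMP seen
(C) alone accounts for all the evidence.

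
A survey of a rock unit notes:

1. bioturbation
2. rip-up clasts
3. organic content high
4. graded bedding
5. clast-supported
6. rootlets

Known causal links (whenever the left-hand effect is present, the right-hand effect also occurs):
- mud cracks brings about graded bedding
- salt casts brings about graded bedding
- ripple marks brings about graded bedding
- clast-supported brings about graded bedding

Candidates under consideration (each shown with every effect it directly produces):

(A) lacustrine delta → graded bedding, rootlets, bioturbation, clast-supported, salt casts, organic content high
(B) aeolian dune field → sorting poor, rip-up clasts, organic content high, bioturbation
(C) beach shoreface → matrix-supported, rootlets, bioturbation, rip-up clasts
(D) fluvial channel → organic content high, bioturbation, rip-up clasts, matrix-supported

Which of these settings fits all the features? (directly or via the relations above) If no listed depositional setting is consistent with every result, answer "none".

none

Per-candidate check:
(A) lacustrine delta — bioturbation +; rip-up clasts -; organic content high +; graded bedding +; clast-supported +; rootlets +
(B) aeolian dune field — bioturbation +; rip-up clasts +; organic content high +; graded bedding -; clast-supported -; rootlets -
(C) beach shoreface — fails on organic content high, graded bedding, clast-supported (predicts matrix-supported, not clast-supported)
(D) fluvial channel — bioturbation +; rip-up clasts +; organic content high +; graded bedding -; clast-supported -; rootlets -
No candidate is consistent with all observations.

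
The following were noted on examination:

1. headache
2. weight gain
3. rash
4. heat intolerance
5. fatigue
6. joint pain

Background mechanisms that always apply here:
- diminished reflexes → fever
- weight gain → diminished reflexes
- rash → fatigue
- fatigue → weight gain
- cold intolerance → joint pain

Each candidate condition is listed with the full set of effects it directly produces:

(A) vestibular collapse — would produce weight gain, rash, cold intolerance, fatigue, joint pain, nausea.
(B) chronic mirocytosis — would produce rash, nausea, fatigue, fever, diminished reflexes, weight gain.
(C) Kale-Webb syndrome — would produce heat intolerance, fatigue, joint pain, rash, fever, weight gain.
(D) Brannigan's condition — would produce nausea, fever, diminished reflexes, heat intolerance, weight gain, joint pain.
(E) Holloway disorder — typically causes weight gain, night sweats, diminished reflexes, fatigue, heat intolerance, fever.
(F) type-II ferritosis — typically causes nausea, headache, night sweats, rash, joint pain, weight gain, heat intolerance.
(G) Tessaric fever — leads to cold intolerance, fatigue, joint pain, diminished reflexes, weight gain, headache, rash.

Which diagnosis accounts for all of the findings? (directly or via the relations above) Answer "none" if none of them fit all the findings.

Checking each candidate against the observations:
(A) vestibular collapse — headache ✗; weight gain ✓; rash ✓; heat intolerance ✗; fatigue ✓; joint pain ✓
(B) chronic mirocytosis — headache ✗; weight gain ✓; rash ✓; heat intolerance ✗; fatigue ✓; joint pain ✗
(C) Kale-Webb syndrome — does not account for headache
(D) Brannigan's condition — does not account for headache, rash, fatigue
(E) Holloway disorder — headache ✗; weight gain ✓; rash ✗; heat intolerance ✓; fatigue ✓; joint pain ✗
(F) type-II ferritosis — accounts for every observation (fatigue by rash → fatigue)
(G) Tessaric fever — fails on heat intolerance (predicts cold intolerance, not heat intolerance)
Only (F) is consistent with every observation.

F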